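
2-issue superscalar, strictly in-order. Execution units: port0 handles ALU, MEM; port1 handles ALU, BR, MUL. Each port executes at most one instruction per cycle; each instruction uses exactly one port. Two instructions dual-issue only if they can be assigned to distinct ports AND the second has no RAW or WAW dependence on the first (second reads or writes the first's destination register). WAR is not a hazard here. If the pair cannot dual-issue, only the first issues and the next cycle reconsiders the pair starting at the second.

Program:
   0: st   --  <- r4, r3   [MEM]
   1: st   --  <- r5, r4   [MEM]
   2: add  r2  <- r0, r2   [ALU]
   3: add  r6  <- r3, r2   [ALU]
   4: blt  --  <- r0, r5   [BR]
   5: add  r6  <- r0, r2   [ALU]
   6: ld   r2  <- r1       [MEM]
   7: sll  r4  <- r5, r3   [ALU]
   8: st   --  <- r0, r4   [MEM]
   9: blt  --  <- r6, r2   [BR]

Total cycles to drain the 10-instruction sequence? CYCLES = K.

#0 head=0: st.MEM i0 no-port MEM/MEM
#1 head=1: st.MEM/add.ALU i1&i2 dual
#2 head=3: add.ALU/blt.BR i3&i4 dual
#3 head=5: add.ALU/ld.MEM i5&i6 dual
#4 head=7: sll.ALU i7 RAW r4
#5 head=8: st.MEM/blt.BR i8&i9 dual

CYCLES = 6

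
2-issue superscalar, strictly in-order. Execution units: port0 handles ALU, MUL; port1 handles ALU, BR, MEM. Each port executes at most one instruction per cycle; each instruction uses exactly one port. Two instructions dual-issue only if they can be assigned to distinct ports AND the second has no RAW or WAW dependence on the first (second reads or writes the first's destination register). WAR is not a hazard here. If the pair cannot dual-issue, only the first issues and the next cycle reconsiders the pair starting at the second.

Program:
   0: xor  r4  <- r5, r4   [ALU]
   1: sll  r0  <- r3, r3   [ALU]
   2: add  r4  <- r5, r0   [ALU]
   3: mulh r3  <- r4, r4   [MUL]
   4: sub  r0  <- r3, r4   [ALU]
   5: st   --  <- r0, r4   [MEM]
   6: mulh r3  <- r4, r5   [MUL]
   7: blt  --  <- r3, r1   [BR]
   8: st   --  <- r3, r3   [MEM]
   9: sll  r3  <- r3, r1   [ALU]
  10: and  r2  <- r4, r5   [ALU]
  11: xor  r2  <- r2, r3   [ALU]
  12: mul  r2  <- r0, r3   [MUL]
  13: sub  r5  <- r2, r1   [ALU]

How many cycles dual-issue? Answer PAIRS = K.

t=0 i0&i1:xor;sll ; dual
t=1 i2:add ; RAW r4
t=2 i3:mulh ; RAW r3
t=3 i4:sub ; RAW r0
t=4 i5&i6:st;mulh ; dual
t=5 i7:blt ; no-port BR/MEM
t=6 i8&i9:st;sll ; dual
t=7 i10:and ; RAW+WAW r2
t=8 i11:xor ; WAW r2
t=9 i12:mul ; RAW r2
t=10 i13:sub ; tail

PAIRS = 3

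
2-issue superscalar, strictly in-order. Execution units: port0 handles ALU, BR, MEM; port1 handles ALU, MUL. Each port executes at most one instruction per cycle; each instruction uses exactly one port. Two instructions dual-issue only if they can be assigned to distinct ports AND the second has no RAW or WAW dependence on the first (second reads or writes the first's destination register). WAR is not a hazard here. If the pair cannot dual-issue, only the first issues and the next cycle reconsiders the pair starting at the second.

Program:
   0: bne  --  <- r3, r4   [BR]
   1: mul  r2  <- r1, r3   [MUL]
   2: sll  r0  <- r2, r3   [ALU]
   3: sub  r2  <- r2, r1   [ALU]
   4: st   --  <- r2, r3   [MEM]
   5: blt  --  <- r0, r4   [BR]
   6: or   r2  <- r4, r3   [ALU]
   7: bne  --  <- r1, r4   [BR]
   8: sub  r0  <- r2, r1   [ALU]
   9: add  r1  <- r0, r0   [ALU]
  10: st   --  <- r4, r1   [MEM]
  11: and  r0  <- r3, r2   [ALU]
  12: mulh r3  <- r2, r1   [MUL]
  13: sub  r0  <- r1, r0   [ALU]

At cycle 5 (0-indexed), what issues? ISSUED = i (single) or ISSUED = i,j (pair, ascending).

0. bne;mul @i0+i1  | dual
1. sll;sub @i2+i3  | dual
2. st @i4  | no-port MEM/BR
3. blt;or @i5+i6  | dual
4. bne;sub @i7+i8  | dual
5. add @i9  | RAW r1
6. st;and @i10+i11  | dual
7. mulh;sub @i12+i13  | dual

ISSUED = 9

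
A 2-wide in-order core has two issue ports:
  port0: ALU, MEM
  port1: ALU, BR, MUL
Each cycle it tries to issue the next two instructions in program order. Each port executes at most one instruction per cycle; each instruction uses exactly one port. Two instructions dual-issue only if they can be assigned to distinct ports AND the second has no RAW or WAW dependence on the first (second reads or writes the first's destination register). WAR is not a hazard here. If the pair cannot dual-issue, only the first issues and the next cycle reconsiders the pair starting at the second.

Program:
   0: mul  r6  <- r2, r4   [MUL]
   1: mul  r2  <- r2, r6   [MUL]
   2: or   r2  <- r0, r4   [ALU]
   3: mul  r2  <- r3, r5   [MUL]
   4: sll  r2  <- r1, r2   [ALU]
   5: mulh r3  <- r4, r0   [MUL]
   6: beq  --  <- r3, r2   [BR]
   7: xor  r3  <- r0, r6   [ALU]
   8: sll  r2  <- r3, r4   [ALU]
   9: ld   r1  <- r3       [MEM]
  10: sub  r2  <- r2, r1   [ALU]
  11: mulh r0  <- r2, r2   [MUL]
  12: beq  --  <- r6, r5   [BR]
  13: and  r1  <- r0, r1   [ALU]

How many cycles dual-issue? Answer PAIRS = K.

[0] i0  mul  -- no-port MUL/MUL
[1] i1  mul  -- WAW r2
[2] i2  or  -- WAW r2
[3] i3  mul  -- RAW+WAW r2
[4] i4&i5  sll/mulh  -- pair
[5] i6&i7  beq/xor  -- pair
[6] i8&i9  sll/ld  -- pair
[7] i10  sub  -- RAW r2
[8] i11  mulh  -- no-port MUL/BR
[9] i12&i13  beq/and  -- pair

PAIRS = 4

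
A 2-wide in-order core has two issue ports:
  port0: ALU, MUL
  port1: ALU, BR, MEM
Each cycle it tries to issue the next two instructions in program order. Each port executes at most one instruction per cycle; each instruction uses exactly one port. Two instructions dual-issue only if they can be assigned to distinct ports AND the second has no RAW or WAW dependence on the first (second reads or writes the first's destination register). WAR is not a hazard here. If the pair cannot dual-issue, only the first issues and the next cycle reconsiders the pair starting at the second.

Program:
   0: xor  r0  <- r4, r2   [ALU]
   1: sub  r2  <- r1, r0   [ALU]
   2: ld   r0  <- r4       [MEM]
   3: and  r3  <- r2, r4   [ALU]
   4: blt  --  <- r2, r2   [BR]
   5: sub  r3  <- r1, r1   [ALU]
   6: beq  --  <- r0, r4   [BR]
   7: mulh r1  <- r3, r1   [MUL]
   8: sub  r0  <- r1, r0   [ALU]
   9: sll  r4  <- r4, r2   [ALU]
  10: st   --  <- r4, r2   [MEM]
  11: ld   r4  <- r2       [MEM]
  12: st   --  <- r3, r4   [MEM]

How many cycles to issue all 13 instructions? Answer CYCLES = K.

CYCLES = 9

t=0 i0:xor ; RAW r0
t=1 i1/i2:sub;ld ; pair
t=2 i3/i4:and;blt ; pair
t=3 i5/i6:sub;beq ; pair
t=4 i7:mulh ; RAW r1
t=5 i8/i9:sub;sll ; pair
t=6 i10:st ; no-port MEM/MEM
t=7 i11:ld ; no-port MEM/MEM
t=8 i12:st ; tail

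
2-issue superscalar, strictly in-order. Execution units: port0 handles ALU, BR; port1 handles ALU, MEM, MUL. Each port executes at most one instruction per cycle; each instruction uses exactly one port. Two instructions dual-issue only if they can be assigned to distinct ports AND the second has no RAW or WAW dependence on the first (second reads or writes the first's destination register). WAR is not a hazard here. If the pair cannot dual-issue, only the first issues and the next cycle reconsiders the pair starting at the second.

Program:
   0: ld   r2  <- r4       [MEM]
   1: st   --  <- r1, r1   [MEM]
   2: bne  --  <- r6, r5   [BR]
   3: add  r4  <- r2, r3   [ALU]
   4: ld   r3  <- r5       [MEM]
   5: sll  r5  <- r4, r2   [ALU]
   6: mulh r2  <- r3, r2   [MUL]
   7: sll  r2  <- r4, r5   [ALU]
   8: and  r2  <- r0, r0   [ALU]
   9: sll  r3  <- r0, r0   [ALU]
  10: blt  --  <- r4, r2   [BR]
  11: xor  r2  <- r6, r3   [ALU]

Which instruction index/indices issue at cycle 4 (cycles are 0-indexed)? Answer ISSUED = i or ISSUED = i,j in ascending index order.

  cy0 -> i0 (ld.MEM) no-port MEM/MEM
  cy1 -> i1+i2 (st.MEM+bne.BR) pair
  cy2 -> i3+i4 (add.ALU+ld.MEM) pair
  cy3 -> i5+i6 (sll.ALU+mulh.MUL) pair
  cy4 -> i7 (sll.ALU) WAW r2
  cy5 -> i8+i9 (and.ALU+sll.ALU) pair
  cy6 -> i10+i11 (blt.BR+xor.ALU) pair

ISSUED = 7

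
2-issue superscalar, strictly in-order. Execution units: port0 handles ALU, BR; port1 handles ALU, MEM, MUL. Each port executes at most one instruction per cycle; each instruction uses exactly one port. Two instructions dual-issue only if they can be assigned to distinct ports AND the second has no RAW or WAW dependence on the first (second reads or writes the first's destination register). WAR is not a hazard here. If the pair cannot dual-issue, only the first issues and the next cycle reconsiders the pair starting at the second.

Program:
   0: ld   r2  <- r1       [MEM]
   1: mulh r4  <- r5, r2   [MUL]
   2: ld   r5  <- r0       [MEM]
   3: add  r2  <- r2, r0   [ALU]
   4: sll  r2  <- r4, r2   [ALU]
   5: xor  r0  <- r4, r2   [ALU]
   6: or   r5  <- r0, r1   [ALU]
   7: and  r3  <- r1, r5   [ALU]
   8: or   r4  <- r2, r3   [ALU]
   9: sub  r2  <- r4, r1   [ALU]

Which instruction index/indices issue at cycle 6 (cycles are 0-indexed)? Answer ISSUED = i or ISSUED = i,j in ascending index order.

c0: i0 ld.MEM  no-port MEM/MUL
c1: i1 mulh.MUL  no-port MUL/MEM
c2: i2/i3 ld.MEM add.ALU  pair
c3: i4 sll.ALU  RAW r2
c4: i5 xor.ALU  RAW r0
c5: i6 or.ALU  RAW r5
c6: i7 and.ALU  RAW r3
c7: i8 or.ALU  RAW r4
c8: i9 sub.ALU  tail

ISSUED = 7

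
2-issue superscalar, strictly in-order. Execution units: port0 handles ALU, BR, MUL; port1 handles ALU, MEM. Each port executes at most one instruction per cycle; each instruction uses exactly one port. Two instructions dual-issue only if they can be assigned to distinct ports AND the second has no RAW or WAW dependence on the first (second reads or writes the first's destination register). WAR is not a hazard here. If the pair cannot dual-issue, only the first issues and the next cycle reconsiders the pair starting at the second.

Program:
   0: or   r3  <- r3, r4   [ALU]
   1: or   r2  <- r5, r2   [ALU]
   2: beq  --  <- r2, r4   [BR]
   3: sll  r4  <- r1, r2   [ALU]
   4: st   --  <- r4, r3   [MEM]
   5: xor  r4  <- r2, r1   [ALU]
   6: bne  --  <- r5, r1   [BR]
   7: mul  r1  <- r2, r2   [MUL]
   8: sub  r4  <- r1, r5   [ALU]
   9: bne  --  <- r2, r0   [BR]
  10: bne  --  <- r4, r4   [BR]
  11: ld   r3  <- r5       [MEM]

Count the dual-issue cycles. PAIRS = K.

PAIRS = 5

[0] i0/i1  or.ALU;or.ALU  -- dual
[1] i2/i3  beq.BR;sll.ALU  -- dual
[2] i4/i5  st.MEM;xor.ALU  -- dual
[3] i6  bne.BR  -- no-port BR/MUL
[4] i7  mul.MUL  -- RAW r1
[5] i8/i9  sub.ALU;bne.BR  -- dual
[6] i10/i11  bne.BR;ld.MEM  -- dual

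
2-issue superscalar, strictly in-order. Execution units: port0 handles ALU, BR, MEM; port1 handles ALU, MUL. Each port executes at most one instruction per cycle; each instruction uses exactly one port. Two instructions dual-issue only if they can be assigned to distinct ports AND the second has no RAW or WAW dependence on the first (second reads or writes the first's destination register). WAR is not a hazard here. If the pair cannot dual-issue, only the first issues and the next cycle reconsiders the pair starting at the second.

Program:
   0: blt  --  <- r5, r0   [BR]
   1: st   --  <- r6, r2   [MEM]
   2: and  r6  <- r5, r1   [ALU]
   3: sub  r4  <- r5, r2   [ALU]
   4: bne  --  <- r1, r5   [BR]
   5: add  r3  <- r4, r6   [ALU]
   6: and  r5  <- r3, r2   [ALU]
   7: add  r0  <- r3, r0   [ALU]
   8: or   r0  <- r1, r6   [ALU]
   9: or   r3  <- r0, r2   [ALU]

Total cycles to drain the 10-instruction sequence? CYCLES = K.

CYCLES = 7

#0 head=0: blt i0 no-port BR/MEM
#1 head=1: st+and i1+i2 dual
#2 head=3: sub+bne i3+i4 dual
#3 head=5: add i5 RAW r3
#4 head=6: and+add i6+i7 dual
#5 head=8: or i8 RAW r0
#6 head=9: or i9 tail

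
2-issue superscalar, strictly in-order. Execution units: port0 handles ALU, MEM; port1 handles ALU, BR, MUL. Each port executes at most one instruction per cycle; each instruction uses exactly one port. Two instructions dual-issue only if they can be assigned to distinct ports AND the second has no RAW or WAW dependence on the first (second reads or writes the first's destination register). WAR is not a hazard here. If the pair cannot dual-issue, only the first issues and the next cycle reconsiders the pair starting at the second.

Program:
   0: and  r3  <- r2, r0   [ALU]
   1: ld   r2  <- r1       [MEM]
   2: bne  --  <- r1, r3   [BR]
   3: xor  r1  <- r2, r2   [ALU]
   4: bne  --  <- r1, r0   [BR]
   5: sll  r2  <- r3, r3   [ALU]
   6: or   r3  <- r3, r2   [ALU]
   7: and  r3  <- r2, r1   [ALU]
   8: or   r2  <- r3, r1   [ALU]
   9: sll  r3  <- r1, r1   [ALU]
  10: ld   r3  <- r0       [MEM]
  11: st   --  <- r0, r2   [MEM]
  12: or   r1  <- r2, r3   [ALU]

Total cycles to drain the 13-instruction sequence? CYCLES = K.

0. and+ld @i0,i1  | pair
1. bne+xor @i2,i3  | pair
2. bne+sll @i4,i5  | pair
3. or @i6  | WAW r3
4. and @i7  | RAW r3
5. or+sll @i8,i9  | pair
6. ld @i10  | no-port MEM/MEM
7. st+or @i11,i12  | pair

CYCLES = 8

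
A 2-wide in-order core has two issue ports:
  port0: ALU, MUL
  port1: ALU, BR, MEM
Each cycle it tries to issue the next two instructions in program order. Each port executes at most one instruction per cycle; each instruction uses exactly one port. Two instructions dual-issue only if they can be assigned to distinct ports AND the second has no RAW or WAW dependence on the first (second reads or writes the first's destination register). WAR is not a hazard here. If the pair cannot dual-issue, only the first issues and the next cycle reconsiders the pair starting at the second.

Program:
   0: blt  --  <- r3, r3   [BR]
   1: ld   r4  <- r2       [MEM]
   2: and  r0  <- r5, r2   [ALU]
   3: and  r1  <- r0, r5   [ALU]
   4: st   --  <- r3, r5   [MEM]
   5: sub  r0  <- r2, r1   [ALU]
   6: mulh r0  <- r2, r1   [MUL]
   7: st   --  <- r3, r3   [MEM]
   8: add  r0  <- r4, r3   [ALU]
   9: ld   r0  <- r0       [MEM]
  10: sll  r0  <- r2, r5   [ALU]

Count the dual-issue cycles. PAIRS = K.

c0: i0 blt  no-port BR/MEM
c1: i1/i2 ld;and  2-wide
c2: i3/i4 and;st  2-wide
c3: i5 sub  WAW r0
c4: i6/i7 mulh;st  2-wide
c5: i8 add  RAW+WAW r0
c6: i9 ld  WAW r0
c7: i10 sll  tail

PAIRS = 3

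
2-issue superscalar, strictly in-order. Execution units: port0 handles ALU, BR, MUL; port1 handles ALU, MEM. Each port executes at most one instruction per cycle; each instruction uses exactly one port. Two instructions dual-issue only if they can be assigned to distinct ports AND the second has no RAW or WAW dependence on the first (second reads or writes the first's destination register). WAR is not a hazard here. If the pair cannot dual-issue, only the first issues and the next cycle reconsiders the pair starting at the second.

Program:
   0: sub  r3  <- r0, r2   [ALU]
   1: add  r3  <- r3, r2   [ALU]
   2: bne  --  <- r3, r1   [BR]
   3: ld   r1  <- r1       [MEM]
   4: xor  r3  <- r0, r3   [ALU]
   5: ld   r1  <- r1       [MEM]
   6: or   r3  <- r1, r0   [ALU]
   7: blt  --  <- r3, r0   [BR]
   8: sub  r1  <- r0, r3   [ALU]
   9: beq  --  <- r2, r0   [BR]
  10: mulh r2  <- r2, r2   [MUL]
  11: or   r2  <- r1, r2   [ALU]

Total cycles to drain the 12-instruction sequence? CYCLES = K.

c0: i0 sub  RAW+WAW r3
c1: i1 add  RAW r3
c2: i2&i3 bne ld  2-wide
c3: i4&i5 xor ld  2-wide
c4: i6 or  RAW r3
c5: i7&i8 blt sub  2-wide
c6: i9 beq  no-port BR/MUL
c7: i10 mulh  RAW+WAW r2
c8: i11 or  tail

CYCLES = 9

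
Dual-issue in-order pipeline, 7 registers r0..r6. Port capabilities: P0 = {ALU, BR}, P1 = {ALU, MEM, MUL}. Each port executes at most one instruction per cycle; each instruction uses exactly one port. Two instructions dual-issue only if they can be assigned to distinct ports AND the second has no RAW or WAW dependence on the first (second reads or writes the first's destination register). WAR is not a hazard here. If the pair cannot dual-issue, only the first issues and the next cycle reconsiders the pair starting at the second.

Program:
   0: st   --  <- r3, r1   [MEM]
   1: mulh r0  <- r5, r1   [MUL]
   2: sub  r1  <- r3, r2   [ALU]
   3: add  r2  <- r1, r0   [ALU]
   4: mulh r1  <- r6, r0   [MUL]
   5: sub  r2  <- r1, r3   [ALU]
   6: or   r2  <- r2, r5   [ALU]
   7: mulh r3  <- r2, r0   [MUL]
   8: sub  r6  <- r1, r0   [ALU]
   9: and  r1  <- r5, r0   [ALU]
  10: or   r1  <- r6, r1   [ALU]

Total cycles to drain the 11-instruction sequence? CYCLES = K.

[0] i0  st.MEM  -- no-port MEM/MUL
[1] i1/i2  mulh.MUL/sub.ALU  -- 2-wide
[2] i3/i4  add.ALU/mulh.MUL  -- 2-wide
[3] i5  sub.ALU  -- RAW+WAW r2
[4] i6  or.ALU  -- RAW r2
[5] i7/i8  mulh.MUL/sub.ALU  -- 2-wide
[6] i9  and.ALU  -- RAW+WAW r1
[7] i10  or.ALU  -- tail

CYCLES = 8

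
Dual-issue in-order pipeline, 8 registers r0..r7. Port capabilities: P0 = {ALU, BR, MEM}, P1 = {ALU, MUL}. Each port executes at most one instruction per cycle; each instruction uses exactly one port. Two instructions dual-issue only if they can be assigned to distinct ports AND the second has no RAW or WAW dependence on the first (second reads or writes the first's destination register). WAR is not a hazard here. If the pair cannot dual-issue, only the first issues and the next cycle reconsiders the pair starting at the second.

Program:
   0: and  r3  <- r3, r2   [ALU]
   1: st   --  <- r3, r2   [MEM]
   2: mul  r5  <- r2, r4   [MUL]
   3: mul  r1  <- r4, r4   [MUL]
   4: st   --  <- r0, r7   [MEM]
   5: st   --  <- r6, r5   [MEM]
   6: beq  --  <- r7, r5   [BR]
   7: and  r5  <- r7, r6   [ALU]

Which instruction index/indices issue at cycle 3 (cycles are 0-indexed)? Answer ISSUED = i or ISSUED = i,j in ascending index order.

ISSUED = 5

t=0 i0:and ; RAW r3
t=1 i1/i2:st+mul ; 2-wide
t=2 i3/i4:mul+st ; 2-wide
t=3 i5:st ; no-port MEM/BR
t=4 i6/i7:beq+and ; 2-wide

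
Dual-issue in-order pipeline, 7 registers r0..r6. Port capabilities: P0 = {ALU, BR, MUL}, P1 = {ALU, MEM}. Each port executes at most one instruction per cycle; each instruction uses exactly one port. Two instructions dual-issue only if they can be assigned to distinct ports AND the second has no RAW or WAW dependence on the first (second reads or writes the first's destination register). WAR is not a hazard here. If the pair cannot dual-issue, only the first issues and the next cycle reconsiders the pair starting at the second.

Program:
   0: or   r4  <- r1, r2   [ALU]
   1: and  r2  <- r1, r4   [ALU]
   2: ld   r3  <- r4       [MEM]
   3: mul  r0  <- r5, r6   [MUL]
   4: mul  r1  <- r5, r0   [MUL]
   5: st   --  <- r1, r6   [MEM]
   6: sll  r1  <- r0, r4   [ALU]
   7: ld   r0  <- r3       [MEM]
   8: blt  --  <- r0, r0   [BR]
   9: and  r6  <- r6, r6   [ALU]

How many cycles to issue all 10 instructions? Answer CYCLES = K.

CYCLES = 7

[0] i0  or.ALU  -- RAW r4
[1] i1+i2  and.ALU;ld.MEM  -- dual
[2] i3  mul.MUL  -- no-port MUL/MUL
[3] i4  mul.MUL  -- RAW r1
[4] i5+i6  st.MEM;sll.ALU  -- dual
[5] i7  ld.MEM  -- RAW r0
[6] i8+i9  blt.BR;and.ALU  -- dual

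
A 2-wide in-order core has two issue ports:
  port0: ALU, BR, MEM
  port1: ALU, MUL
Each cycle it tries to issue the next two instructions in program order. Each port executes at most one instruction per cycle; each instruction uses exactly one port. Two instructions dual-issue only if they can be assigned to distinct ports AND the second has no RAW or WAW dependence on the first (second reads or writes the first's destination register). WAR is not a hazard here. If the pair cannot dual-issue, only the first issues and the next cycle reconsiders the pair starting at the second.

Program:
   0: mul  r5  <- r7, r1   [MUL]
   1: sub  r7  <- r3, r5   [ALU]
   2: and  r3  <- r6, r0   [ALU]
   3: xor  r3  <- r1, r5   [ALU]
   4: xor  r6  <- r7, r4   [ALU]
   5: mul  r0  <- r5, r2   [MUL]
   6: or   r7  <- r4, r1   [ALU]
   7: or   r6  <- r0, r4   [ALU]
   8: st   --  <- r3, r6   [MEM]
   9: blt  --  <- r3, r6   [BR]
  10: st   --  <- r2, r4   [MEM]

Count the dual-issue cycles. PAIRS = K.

PAIRS = 3

0. mul @i0  | RAW r5
1. sub;and @i1+i2  | dual
2. xor;xor @i3+i4  | dual
3. mul;or @i5+i6  | dual
4. or @i7  | RAW r6
5. st @i8  | no-port MEM/BR
6. blt @i9  | no-port BR/MEM
7. st @i10  | tail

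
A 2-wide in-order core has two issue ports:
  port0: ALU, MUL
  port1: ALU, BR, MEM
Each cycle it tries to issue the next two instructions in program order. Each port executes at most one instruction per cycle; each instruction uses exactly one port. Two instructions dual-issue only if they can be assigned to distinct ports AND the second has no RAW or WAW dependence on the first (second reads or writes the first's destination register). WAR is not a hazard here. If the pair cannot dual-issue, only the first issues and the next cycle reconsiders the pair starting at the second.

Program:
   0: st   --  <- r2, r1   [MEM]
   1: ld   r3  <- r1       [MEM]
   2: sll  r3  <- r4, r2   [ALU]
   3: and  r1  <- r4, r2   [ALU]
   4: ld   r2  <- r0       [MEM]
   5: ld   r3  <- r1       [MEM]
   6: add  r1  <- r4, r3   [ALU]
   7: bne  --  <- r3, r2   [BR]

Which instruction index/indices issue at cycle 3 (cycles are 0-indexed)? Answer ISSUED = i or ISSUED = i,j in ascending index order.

  cy0 -> i0 (st.MEM) no-port MEM/MEM
  cy1 -> i1 (ld.MEM) WAW r3
  cy2 -> i2/i3 (sll.ALU+and.ALU) dual
  cy3 -> i4 (ld.MEM) no-port MEM/MEM
  cy4 -> i5 (ld.MEM) RAW r3
  cy5 -> i6/i7 (add.ALU+bne.BR) dual

ISSUED = 4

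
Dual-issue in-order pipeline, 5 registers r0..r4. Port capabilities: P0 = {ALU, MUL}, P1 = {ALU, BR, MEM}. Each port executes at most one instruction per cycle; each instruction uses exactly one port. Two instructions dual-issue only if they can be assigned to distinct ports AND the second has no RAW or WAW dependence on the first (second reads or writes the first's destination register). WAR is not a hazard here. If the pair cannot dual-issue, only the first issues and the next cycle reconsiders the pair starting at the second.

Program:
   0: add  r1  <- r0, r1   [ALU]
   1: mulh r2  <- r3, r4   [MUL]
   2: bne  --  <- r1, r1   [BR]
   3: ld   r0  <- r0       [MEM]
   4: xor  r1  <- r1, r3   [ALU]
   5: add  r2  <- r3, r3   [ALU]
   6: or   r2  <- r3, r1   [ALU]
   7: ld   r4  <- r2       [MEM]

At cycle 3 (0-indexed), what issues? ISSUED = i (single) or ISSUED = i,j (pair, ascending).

  cy0 -> i0&i1 (add.ALU+mulh.MUL) pair
  cy1 -> i2 (bne.BR) no-port BR/MEM
  cy2 -> i3&i4 (ld.MEM+xor.ALU) pair
  cy3 -> i5 (add.ALU) WAW r2
  cy4 -> i6 (or.ALU) RAW r2
  cy5 -> i7 (ld.MEM) tail

ISSUED = 5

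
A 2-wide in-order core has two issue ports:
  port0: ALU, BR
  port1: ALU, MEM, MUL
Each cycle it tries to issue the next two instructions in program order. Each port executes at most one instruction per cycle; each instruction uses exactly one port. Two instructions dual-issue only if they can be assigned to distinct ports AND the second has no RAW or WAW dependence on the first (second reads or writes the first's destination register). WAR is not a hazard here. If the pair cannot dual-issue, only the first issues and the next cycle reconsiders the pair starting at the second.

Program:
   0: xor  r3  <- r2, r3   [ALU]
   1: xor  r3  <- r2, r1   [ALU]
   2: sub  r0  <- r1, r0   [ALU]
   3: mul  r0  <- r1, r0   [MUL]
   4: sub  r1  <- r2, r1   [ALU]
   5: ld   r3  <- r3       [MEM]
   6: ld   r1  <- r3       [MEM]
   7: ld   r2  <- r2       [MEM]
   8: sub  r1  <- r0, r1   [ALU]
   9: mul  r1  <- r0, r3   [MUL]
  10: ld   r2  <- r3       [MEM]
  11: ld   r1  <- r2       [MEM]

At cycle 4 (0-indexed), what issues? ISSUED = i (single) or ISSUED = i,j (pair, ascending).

  cy0 -> i0 (xor) WAW r3
  cy1 -> i1&i2 (xor sub) 2-wide
  cy2 -> i3&i4 (mul sub) 2-wide
  cy3 -> i5 (ld) no-port MEM/MEM
  cy4 -> i6 (ld) no-port MEM/MEM
  cy5 -> i7&i8 (ld sub) 2-wide
  cy6 -> i9 (mul) no-port MUL/MEM
  cy7 -> i10 (ld) no-port MEM/MEM
  cy8 -> i11 (ld) tail

ISSUED = 6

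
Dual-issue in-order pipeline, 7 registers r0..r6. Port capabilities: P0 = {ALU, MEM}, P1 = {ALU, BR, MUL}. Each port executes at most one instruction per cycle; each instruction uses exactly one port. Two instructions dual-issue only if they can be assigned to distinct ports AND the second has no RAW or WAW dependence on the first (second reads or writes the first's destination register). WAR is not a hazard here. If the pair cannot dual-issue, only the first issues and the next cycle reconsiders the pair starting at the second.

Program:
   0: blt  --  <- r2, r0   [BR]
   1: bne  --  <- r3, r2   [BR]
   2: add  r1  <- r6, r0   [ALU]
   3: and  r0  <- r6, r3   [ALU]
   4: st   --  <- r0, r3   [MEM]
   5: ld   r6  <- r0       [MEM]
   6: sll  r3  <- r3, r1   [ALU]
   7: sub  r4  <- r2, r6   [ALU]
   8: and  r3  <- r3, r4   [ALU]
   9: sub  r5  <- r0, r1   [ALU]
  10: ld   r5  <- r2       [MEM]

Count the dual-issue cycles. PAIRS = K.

[0] i0  blt.BR  -- no-port BR/BR
[1] i1&i2  bne.BR;add.ALU  -- 2-wide
[2] i3  and.ALU  -- RAW r0
[3] i4  st.MEM  -- no-port MEM/MEM
[4] i5&i6  ld.MEM;sll.ALU  -- 2-wide
[5] i7  sub.ALU  -- RAW r4
[6] i8&i9  and.ALU;sub.ALU  -- 2-wide
[7] i10  ld.MEM  -- tail

PAIRS = 3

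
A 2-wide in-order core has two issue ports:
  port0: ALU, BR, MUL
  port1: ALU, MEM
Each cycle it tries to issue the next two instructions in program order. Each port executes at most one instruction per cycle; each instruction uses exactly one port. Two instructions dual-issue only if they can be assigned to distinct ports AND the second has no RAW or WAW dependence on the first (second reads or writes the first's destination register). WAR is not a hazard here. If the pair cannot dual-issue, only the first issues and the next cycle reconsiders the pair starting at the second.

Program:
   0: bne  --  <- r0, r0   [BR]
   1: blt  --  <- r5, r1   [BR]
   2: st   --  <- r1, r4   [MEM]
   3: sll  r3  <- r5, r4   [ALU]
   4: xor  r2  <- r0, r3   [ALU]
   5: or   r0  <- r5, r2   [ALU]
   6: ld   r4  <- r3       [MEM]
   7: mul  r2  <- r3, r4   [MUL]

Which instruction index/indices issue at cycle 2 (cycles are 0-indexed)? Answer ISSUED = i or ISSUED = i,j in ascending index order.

ISSUED = 3

  cy0 -> i0 (bne.BR) no-port BR/BR
  cy1 -> i1&i2 (blt.BR;st.MEM) pair
  cy2 -> i3 (sll.ALU) RAW r3
  cy3 -> i4 (xor.ALU) RAW r2
  cy4 -> i5&i6 (or.ALU;ld.MEM) pair
  cy5 -> i7 (mul.MUL) tail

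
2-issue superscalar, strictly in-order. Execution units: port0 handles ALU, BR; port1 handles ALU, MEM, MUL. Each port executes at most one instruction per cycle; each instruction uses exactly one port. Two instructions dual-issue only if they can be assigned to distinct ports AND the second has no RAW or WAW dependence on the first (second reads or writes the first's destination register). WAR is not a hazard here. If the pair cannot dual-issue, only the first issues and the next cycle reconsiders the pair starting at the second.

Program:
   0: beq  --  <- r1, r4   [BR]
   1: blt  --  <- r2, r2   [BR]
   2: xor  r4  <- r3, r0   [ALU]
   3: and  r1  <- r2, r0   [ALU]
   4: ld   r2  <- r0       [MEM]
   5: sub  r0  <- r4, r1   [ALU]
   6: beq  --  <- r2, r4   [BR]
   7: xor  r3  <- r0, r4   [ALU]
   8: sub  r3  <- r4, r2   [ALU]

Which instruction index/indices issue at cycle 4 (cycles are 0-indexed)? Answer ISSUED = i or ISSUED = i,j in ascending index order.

ISSUED = 7

  cy0 -> i0 (beq.BR) no-port BR/BR
  cy1 -> i1/i2 (blt.BR/xor.ALU) pair
  cy2 -> i3/i4 (and.ALU/ld.MEM) pair
  cy3 -> i5/i6 (sub.ALU/beq.BR) pair
  cy4 -> i7 (xor.ALU) WAW r3
  cy5 -> i8 (sub.ALU) tail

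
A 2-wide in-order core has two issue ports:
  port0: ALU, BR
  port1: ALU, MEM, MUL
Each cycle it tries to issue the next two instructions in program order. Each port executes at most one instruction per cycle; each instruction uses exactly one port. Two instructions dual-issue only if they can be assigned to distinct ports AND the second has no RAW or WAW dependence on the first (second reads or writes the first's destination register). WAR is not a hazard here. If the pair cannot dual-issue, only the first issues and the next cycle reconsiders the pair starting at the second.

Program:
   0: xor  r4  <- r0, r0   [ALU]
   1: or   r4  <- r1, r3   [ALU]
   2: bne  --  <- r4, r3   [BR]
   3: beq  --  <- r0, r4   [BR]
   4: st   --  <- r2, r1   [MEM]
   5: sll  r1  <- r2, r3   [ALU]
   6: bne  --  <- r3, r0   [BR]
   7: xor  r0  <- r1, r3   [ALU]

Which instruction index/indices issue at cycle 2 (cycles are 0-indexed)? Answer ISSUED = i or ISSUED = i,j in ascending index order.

[0] i0  xor  -- WAW r4
[1] i1  or  -- RAW r4
[2] i2  bne  -- no-port BR/BR
[3] i3+i4  beq st  -- pair
[4] i5+i6  sll bne  -- pair
[5] i7  xor  -- tail

ISSUED = 2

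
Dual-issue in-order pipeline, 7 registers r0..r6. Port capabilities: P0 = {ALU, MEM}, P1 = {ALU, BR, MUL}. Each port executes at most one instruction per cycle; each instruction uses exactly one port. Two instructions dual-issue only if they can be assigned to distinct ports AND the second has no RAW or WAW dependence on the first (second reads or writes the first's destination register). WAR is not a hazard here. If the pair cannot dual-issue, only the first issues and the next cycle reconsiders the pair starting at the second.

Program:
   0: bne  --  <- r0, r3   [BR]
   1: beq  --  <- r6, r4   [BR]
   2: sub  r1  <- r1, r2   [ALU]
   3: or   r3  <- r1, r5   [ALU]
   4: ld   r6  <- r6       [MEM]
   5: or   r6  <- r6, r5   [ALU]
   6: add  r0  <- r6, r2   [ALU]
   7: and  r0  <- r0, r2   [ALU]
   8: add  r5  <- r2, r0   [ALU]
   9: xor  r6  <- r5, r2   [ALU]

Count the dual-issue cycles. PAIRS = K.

c0: i0 bne  no-port BR/BR
c1: i1&i2 beq+sub  pair
c2: i3&i4 or+ld  pair
c3: i5 or  RAW r6
c4: i6 add  RAW+WAW r0
c5: i7 and  RAW r0
c6: i8 add  RAW r5
c7: i9 xor  tail

PAIRS = 2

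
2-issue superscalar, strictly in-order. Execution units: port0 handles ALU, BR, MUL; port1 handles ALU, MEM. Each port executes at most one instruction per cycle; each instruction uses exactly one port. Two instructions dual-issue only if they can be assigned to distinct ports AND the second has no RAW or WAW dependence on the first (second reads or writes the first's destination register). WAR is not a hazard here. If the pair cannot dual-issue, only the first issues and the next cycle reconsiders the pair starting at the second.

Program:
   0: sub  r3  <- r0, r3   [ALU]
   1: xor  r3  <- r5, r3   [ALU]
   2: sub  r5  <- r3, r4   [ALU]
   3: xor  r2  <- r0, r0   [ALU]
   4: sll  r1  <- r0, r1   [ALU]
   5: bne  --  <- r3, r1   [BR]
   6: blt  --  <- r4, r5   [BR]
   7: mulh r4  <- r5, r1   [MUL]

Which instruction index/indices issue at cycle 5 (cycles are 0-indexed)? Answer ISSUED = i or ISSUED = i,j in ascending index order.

[0] i0  sub.ALU  -- RAW+WAW r3
[1] i1  xor.ALU  -- RAW r3
[2] i2+i3  sub.ALU xor.ALU  -- dual
[3] i4  sll.ALU  -- RAW r1
[4] i5  bne.BR  -- no-port BR/BR
[5] i6  blt.BR  -- no-port BR/MUL
[6] i7  mulh.MUL  -- tail

ISSUED = 6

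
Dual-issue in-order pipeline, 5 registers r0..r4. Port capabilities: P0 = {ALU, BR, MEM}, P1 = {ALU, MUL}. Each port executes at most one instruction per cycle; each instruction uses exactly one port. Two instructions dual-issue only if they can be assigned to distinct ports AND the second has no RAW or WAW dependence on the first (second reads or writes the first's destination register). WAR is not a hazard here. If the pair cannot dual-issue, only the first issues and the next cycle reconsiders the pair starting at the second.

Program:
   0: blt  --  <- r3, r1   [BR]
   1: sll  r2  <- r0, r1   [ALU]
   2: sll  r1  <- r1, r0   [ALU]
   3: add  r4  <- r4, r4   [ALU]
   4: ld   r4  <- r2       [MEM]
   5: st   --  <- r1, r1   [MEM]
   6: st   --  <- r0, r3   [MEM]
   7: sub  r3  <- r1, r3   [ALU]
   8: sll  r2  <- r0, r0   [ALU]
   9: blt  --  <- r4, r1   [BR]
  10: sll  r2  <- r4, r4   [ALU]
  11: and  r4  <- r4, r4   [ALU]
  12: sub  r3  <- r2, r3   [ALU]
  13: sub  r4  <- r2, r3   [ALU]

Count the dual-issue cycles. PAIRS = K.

c0: i0/i1 blt.BR sll.ALU  pair
c1: i2/i3 sll.ALU add.ALU  pair
c2: i4 ld.MEM  no-port MEM/MEM
c3: i5 st.MEM  no-port MEM/MEM
c4: i6/i7 st.MEM sub.ALU  pair
c5: i8/i9 sll.ALU blt.BR  pair
c6: i10/i11 sll.ALU and.ALU  pair
c7: i12 sub.ALU  RAW r3
c8: i13 sub.ALU  tail

PAIRS = 5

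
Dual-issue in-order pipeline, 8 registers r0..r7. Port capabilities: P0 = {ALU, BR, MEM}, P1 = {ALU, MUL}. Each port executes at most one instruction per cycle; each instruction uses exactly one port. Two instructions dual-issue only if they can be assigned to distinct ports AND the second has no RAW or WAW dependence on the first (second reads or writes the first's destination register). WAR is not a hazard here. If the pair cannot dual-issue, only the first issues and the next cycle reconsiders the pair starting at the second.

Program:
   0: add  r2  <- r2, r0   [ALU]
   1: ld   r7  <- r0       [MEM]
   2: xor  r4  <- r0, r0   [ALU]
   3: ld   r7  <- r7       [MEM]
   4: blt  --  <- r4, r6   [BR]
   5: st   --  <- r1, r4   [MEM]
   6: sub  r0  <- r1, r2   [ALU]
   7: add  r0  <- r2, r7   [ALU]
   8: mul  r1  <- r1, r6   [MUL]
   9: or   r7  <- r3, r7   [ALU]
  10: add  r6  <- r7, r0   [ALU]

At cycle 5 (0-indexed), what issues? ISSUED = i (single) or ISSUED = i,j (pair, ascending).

ISSUED = 9

t=0 i0,i1:add;ld ; 2-wide
t=1 i2,i3:xor;ld ; 2-wide
t=2 i4:blt ; no-port BR/MEM
t=3 i5,i6:st;sub ; 2-wide
t=4 i7,i8:add;mul ; 2-wide
t=5 i9:or ; RAW r7
t=6 i10:add ; tail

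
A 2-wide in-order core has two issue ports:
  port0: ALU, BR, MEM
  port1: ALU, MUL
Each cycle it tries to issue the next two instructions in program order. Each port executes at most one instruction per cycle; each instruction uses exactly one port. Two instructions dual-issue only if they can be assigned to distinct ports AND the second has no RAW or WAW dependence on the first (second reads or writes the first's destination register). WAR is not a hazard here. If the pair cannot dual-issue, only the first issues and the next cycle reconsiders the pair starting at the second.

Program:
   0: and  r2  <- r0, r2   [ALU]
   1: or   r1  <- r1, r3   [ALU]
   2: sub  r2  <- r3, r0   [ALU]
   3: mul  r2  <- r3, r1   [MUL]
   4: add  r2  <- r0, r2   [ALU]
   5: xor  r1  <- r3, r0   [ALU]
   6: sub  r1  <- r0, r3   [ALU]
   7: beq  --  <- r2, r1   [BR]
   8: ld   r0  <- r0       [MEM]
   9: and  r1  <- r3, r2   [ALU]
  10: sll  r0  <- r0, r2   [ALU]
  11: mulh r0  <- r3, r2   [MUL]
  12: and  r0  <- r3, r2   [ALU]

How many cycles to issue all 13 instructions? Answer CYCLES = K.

t=0 i0/i1:and;or ; 2-wide
t=1 i2:sub ; WAW r2
t=2 i3:mul ; RAW+WAW r2
t=3 i4/i5:add;xor ; 2-wide
t=4 i6:sub ; RAW r1
t=5 i7:beq ; no-port BR/MEM
t=6 i8/i9:ld;and ; 2-wide
t=7 i10:sll ; WAW r0
t=8 i11:mulh ; WAW r0
t=9 i12:and ; tail

CYCLES = 10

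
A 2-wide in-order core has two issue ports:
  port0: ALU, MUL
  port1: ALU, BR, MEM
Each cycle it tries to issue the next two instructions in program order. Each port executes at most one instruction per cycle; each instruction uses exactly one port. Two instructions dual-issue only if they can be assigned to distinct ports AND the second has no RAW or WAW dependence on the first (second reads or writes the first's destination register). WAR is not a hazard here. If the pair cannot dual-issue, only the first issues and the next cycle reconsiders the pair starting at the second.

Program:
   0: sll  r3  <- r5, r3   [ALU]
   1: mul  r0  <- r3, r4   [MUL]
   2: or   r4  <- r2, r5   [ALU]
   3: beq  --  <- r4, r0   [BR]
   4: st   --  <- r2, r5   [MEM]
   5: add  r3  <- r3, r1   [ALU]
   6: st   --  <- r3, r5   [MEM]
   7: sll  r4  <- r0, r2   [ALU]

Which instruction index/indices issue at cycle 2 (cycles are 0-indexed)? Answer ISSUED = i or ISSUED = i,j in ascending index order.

ISSUED = 3

t=0 i0:sll.ALU ; RAW r3
t=1 i1,i2:mul.MUL/or.ALU ; pair
t=2 i3:beq.BR ; no-port BR/MEM
t=3 i4,i5:st.MEM/add.ALU ; pair
t=4 i6,i7:st.MEM/sll.ALU ; pair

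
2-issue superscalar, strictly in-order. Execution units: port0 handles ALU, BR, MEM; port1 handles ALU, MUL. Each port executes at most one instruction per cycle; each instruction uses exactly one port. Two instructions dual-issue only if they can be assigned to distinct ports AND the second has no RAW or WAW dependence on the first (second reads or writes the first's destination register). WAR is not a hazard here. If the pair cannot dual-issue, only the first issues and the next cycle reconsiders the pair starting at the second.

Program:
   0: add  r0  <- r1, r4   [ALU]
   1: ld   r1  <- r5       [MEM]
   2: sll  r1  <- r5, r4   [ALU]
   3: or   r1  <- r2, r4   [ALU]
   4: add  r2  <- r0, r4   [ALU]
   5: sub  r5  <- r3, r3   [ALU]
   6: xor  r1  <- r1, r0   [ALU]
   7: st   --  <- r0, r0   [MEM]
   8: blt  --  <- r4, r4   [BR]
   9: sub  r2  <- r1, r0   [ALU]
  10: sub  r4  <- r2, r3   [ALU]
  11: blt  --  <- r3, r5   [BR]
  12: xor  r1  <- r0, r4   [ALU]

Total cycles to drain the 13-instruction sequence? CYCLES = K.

  cy0 -> i0/i1 (add.ALU/ld.MEM) pair
  cy1 -> i2 (sll.ALU) WAW r1
  cy2 -> i3/i4 (or.ALU/add.ALU) pair
  cy3 -> i5/i6 (sub.ALU/xor.ALU) pair
  cy4 -> i7 (st.MEM) no-port MEM/BR
  cy5 -> i8/i9 (blt.BR/sub.ALU) pair
  cy6 -> i10/i11 (sub.ALU/blt.BR) pair
  cy7 -> i12 (xor.ALU) tail

CYCLES = 8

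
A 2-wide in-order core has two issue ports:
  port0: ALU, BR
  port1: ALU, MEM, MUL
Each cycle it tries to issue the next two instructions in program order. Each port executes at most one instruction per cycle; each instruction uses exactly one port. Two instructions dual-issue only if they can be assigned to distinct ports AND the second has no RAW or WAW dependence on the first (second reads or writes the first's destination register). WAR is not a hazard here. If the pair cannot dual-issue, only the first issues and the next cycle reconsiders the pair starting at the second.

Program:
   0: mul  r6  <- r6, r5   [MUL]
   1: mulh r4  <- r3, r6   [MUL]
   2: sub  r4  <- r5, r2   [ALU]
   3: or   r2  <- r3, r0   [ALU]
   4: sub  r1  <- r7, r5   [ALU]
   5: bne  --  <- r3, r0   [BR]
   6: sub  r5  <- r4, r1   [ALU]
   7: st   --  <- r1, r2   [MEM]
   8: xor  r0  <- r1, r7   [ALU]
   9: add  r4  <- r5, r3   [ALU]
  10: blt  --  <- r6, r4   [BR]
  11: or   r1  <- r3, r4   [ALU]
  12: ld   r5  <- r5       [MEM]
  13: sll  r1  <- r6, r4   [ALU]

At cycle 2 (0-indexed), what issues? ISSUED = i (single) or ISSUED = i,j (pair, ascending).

ISSUED = 2,3

  cy0 -> i0 (mul.MUL) no-port MUL/MUL
  cy1 -> i1 (mulh.MUL) WAW r4
  cy2 -> i2+i3 (sub.ALU+or.ALU) 2-wide
  cy3 -> i4+i5 (sub.ALU+bne.BR) 2-wide
  cy4 -> i6+i7 (sub.ALU+st.MEM) 2-wide
  cy5 -> i8+i9 (xor.ALU+add.ALU) 2-wide
  cy6 -> i10+i11 (blt.BR+or.ALU) 2-wide
  cy7 -> i12+i13 (ld.MEM+sll.ALU) 2-wide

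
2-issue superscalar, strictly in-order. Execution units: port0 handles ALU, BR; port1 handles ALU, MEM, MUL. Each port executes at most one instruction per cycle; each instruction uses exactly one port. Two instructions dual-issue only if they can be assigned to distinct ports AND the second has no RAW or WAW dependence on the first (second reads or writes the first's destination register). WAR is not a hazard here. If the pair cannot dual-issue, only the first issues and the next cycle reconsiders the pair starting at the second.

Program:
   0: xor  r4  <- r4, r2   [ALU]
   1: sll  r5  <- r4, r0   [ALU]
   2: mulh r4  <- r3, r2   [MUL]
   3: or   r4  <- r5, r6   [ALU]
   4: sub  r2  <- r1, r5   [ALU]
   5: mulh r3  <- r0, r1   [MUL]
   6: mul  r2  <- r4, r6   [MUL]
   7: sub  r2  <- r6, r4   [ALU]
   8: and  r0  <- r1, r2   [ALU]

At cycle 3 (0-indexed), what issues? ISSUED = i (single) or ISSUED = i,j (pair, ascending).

c0: i0 xor.ALU  RAW r4
c1: i1/i2 sll.ALU/mulh.MUL  2-wide
c2: i3/i4 or.ALU/sub.ALU  2-wide
c3: i5 mulh.MUL  no-port MUL/MUL
c4: i6 mul.MUL  WAW r2
c5: i7 sub.ALU  RAW r2
c6: i8 and.ALU  tail

ISSUED = 5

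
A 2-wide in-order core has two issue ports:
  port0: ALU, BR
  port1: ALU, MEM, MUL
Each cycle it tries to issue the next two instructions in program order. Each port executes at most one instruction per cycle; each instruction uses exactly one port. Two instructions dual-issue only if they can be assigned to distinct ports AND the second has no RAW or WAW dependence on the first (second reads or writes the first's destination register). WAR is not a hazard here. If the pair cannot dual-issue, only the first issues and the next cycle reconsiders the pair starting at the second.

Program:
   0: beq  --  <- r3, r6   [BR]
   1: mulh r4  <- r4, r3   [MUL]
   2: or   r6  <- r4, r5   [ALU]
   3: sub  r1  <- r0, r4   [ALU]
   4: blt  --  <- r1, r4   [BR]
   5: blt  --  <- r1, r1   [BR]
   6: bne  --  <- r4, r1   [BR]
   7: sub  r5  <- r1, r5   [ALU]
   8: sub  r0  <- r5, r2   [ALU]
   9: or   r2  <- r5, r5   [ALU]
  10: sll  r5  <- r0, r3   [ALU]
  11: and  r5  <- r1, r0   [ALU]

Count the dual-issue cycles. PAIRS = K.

PAIRS = 4

#0 head=0: beq/mulh i0/i1 pair
#1 head=2: or/sub i2/i3 pair
#2 head=4: blt i4 no-port BR/BR
#3 head=5: blt i5 no-port BR/BR
#4 head=6: bne/sub i6/i7 pair
#5 head=8: sub/or i8/i9 pair
#6 head=10: sll i10 WAW r5
#7 head=11: and i11 tail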